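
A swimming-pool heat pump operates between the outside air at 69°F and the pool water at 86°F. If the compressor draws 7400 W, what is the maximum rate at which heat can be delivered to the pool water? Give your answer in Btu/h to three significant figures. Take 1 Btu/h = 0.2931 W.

In absolute terms T_C = 293.71 K and T_H = 303.15 K, so ΔT = 9.444 K.
COP_Carnot = T_H/ΔT = 303.15/9.444 = 32.10.
Q̇_max = COP_Carnot × Ẇ = 32.10 × 7400 W = 237500 W = 810400 Btu/h.

810000 Btu/h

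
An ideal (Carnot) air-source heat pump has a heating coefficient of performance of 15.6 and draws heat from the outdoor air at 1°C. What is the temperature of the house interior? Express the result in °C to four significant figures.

COP_HP = T_H/(T_H − T_C) rearranges to T_H = COP·T_C/(COP − 1).
With T_C = 274.15 K, T_H = 15.6 × 274.15/14.60 = 292.93 K.
Converting, 292.93 K = 19.78°C.

19.78 °C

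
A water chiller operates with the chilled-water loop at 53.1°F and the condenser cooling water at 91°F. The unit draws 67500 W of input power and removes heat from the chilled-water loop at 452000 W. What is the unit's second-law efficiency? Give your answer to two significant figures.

COP_actual = Q̇_C/Ẇ = 452000/67500 = 6.696.
In absolute terms T_C = 284.87 K and T_H = 305.93 K, so ΔT = 21.06 K.
COP_Carnot = T_C/ΔT = 284.87/21.06 = 13.53.
η_II = COP_actual/COP_Carnot = 6.696/13.53 = 0.4949.

0.49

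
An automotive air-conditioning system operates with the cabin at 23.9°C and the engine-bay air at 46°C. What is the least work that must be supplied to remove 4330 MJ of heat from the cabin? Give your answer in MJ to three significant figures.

322 MJ

In absolute terms T_C = 297.05 K and T_H = 319.15 K, so ΔT = 22.10 K.
The reversible limit is COP_R = T_C/ΔT = 13.44, so W_min = Q_C/COP = Q_C·ΔT/T_C.
W_min = 4330 × 22.10/297.05 = 322.1 MJ.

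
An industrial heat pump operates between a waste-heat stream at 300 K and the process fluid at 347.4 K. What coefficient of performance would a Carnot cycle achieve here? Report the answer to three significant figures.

7.33

The reservoir spacing is ΔT = 347.4 − 300 = 47.40 K.
For a reversible cycle, COP_Carnot = T_H/ΔT = 347.40/47.40 = 7.329.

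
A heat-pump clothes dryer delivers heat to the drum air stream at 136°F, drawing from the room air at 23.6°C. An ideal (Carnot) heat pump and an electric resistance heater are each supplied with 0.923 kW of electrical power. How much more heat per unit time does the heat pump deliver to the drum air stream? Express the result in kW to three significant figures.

8.01 kW

In absolute terms T_C = 296.75 K and T_H = 330.93 K, so ΔT = 34.18 K.
COP_Carnot = T_H/ΔT = 330.93/34.18 = 9.683.
The heat pump delivers Q̇_H = COP × Ẇ = 8.937 kW; the resistance heater delivers Ẇ = 0.9230 kW.
Extra = (COP − 1)·Ẇ = 8.014 kW.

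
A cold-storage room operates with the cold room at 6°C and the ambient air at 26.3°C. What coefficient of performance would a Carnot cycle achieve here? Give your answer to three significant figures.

13.8

In absolute terms T_C = 279.15 K and T_H = 299.45 K, so ΔT = 20.30 K.
For a reversible cycle, COP_Carnot = T_C/ΔT = 279.15/20.30 = 13.75.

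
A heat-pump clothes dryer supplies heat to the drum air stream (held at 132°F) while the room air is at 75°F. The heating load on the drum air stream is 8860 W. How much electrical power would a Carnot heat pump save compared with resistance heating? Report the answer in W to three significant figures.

8010 W

In absolute terms T_C = 297.04 K and T_H = 328.71 K, so ΔT = 31.67 K.
COP_Carnot = T_H/ΔT = 328.71/31.67 = 10.38.
Resistance heating needs Ẇ_res = Q̇_H = 8860 W; the reversible heat pump needs only Ẇ_hp = Q̇_H/COP = 853.6 W.
Saving = 8860 − 853.6 = 8006 W.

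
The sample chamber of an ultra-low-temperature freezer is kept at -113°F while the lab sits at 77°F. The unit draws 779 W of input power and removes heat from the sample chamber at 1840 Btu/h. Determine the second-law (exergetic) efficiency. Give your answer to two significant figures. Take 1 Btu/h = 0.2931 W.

Converting, Q̇_C = 1840 Btu/h = 539.3 W, so COP_actual = Q̇_C/Ẇ = 539.3/779.0 = 0.6923.
In absolute terms T_C = 192.59 K and T_H = 298.15 K, so ΔT = 105.6 K.
COP_Carnot = T_C/ΔT = 192.59/105.6 = 1.825.
η_II = COP_actual/COP_Carnot = 0.6923/1.825 = 0.3794.

0.38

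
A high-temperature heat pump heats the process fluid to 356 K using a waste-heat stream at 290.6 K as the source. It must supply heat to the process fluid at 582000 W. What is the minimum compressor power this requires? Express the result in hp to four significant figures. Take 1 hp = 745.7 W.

The reservoir spacing is ΔT = 356 − 290.6 = 65.40 K.
COP_Carnot = T_H/ΔT = 356.00/65.40 = 5.443.
Ẇ_min = Q̇/COP_Carnot = 582000/5.443 = 106900 W = 143.4 hp.

143.4 hp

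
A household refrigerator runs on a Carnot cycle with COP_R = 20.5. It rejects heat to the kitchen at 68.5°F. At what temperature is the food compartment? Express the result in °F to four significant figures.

For a Carnot refrigerator COP_R = T_C/(T_H − T_C), so T_C = COP·T_H/(1 + COP).
With T_H = 293.43 K, T_C = 20.5 × 293.43/21.50 = 279.78 K.
Converting, 279.78 K = 43.93°F.

43.93 °F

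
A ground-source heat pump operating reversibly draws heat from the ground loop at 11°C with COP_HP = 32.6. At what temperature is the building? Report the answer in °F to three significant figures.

68.0 °F

COP_HP = T_H/(T_H − T_C) rearranges to T_H = COP·T_C/(COP − 1).
With T_C = 284.15 K, T_H = 32.6 × 284.15/31.60 = 293.14 K.
Converting, 293.14 K = 67.99°F.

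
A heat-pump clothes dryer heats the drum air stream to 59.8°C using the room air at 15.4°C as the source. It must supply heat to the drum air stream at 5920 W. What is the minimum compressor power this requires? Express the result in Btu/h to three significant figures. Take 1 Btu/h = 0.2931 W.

2690 Btu/h

In absolute terms T_C = 288.55 K and T_H = 332.95 K, so ΔT = 44.40 K.
COP_Carnot = T_H/ΔT = 332.95/44.40 = 7.499.
Ẇ_min = Q̇/COP_Carnot = 5920/7.499 = 789.5 W = 2693 Btu/h.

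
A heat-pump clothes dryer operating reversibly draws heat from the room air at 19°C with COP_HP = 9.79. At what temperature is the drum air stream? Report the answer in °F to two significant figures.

130 °F

COP_HP = T_H/(T_H − T_C) rearranges to T_H = COP·T_C/(COP − 1).
With T_C = 292.15 K, T_H = 9.79 × 292.15/8.790 = 325.39 K.
Converting, 325.39 K = 126.03°F.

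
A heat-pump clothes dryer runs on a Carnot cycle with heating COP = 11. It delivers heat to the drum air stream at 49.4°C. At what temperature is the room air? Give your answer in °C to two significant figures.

COP_HP = T_H/(T_H − T_C) gives T_H − T_C = T_H/COP.
With T_H = 322.55 K, T_C = 322.55 × (1 − 1/11) = 293.23 K.
Converting, 293.23 K = 20.08°C.

20 °C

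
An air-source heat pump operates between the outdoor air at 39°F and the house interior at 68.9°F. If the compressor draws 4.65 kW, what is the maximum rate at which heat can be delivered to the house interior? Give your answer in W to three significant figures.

82200 W

In absolute terms T_C = 277.04 K and T_H = 293.65 K, so ΔT = 16.61 K.
COP_Carnot = T_H/ΔT = 293.65/16.61 = 17.68.
Q̇_max = COP_Carnot × Ẇ = 17.68 × 4.650 kW = 82.20 kW = 82200 W.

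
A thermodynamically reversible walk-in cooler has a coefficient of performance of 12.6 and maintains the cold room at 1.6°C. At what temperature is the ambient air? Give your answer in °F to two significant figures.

74 °F

COP_R = T_C/(T_H − T_C) gives T_H − T_C = T_C/COP.
With T_C = 274.75 K, T_H = 274.75 × (1 + 1/12.6) = 296.56 K.
Converting, 296.56 K = 74.13°F.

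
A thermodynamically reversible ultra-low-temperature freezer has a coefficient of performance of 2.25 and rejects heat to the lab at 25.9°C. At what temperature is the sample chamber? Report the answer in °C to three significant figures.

For a Carnot refrigerator COP_R = T_C/(T_H − T_C), so T_C = COP·T_H/(1 + COP).
With T_H = 299.05 K, T_C = 2.25 × 299.05/3.250 = 207.03 K.
Converting, 207.03 K = -66.12°C.

-66.1 °C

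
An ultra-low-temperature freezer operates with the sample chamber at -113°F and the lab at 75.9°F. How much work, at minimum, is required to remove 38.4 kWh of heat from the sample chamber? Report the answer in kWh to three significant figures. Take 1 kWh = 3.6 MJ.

20.9 kWh

In absolute terms T_C = 192.59 K and T_H = 297.54 K, so ΔT = 104.9 K.
The reversible limit is COP_R = T_C/ΔT = 1.835, so W_min = Q_C/COP = Q_C·ΔT/T_C.
W_min = 38.40 × 104.9/192.59 = 20.92 kWh.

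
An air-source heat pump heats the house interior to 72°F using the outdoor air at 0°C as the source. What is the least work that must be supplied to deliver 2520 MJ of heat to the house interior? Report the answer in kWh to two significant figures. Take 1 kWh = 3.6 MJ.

In absolute terms T_C = 273.15 K and T_H = 295.37 K, so ΔT = 22.22 K.
The reversible limit is COP_HP = T_H/ΔT = 13.29, so W_min = Q_H/COP = Q_H·ΔT/T_H.
W_min = 2520 × 22.22/295.37 = 189.6 MJ = 52.66 kWh.

53 kWh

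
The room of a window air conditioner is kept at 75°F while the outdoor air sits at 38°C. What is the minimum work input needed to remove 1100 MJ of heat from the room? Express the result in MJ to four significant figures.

52.26 MJ

In absolute terms T_C = 297.04 K and T_H = 311.15 K, so ΔT = 14.11 K.
The reversible limit is COP_R = T_C/ΔT = 21.05, so W_min = Q_C/COP = Q_C·ΔT/T_C.
W_min = 1100 × 14.11/297.04 = 52.26 MJ.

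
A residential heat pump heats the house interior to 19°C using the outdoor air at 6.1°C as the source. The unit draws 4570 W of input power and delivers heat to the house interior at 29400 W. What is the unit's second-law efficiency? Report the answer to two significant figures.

0.28

COP_actual = Q̇_H/Ẇ = 29400/4570 = 6.433.
In absolute terms T_C = 279.25 K and T_H = 292.15 K, so ΔT = 12.90 K.
COP_Carnot = T_H/ΔT = 292.15/12.90 = 22.65.
η_II = COP_actual/COP_Carnot = 6.433/22.65 = 0.2841.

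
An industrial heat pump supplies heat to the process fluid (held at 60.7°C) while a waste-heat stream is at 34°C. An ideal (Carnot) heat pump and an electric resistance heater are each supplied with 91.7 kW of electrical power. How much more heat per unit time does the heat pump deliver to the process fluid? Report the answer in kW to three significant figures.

In absolute terms T_C = 307.15 K and T_H = 333.85 K, so ΔT = 26.70 K.
COP_Carnot = T_H/ΔT = 333.85/26.70 = 12.50.
The heat pump delivers Q̇_H = COP × Ẇ = 1147 kW; the resistance heater delivers Ẇ = 91.70 kW.
Extra = (COP − 1)·Ẇ = 1055 kW.

1050 kW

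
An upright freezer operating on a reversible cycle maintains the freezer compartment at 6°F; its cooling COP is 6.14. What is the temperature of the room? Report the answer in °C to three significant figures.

27.7 °C

COP_R = T_C/(T_H − T_C) gives T_H − T_C = T_C/COP.
With T_C = 258.71 K, T_H = 258.71 × (1 + 1/6.14) = 300.84 K.
Converting, 300.84 K = 27.69°C.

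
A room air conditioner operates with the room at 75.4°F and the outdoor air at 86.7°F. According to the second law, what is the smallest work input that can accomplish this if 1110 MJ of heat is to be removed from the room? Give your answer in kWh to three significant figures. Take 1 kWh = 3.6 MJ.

6.51 kWh

In absolute terms T_C = 297.26 K and T_H = 303.54 K, so ΔT = 6.278 K.
The reversible limit is COP_R = T_C/ΔT = 47.35, so W_min = Q_C/COP = Q_C·ΔT/T_C.
W_min = 1110 × 6.278/297.26 = 23.44 MJ = 6.512 kWh.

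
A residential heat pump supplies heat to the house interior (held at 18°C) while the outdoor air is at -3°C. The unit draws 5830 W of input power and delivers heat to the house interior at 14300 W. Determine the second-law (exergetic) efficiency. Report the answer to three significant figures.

COP_actual = Q̇_H/Ẇ = 14300/5830 = 2.453.
In absolute terms T_C = 270.15 K and T_H = 291.15 K, so ΔT = 21.00 K.
COP_Carnot = T_H/ΔT = 291.15/21.00 = 13.86.
η_II = COP_actual/COP_Carnot = 2.453/13.86 = 0.1769.

0.177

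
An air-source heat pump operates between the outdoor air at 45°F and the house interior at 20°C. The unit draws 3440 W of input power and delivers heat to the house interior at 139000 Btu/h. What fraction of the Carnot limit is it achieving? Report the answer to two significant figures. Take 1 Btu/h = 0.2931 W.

Converting, Q̇_H = 139000 Btu/h = 40740 W, so COP_actual = Q̇_H/Ẇ = 40740/3440 = 11.84.
In absolute terms T_C = 280.37 K and T_H = 293.15 K, so ΔT = 12.78 K.
COP_Carnot = T_H/ΔT = 293.15/12.78 = 22.94.
η_II = COP_actual/COP_Carnot = 11.84/22.94 = 0.5162.

0.52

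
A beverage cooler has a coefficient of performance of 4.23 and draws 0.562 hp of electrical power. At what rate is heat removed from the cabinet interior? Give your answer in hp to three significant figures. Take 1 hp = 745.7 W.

Q̇_C = COP × Ẇ = 4.23 × 0.5620 = 2.377 hp.

2.38 hp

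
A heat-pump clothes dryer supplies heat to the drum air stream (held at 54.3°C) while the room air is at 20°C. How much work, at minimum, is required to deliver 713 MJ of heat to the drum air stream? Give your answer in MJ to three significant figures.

74.7 MJ

In absolute terms T_C = 293.15 K and T_H = 327.45 K, so ΔT = 34.30 K.
The reversible limit is COP_HP = T_H/ΔT = 9.547, so W_min = Q_H/COP = Q_H·ΔT/T_H.
W_min = 713.0 × 34.30/327.45 = 74.69 MJ.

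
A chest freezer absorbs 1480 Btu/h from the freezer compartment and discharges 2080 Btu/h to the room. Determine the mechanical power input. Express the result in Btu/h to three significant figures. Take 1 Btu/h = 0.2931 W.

600 Btu/h

For a cyclic device the first law requires Q̇_H = Q̇_C + Ẇ.
Ẇ = Q̇_H − Q̇_C = 600.0 Btu/h.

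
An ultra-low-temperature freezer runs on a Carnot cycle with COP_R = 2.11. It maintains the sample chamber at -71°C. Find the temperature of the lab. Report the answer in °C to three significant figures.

COP_R = T_C/(T_H − T_C) gives T_H − T_C = T_C/COP.
With T_C = 202.15 K, T_H = 202.15 × (1 + 1/2.11) = 297.96 K.
Converting, 297.96 K = 24.81°C.

24.8 °C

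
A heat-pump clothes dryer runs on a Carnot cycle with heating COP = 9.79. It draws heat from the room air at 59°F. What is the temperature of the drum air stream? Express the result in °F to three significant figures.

118 °F

COP_HP = T_H/(T_H − T_C) rearranges to T_H = COP·T_C/(COP − 1).
With T_C = 288.15 K, T_H = 9.79 × 288.15/8.790 = 320.93 K.
Converting, 320.93 K = 118.01°F.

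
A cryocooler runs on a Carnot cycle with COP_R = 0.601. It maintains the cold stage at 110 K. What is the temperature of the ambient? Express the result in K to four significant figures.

COP_R = T_C/(T_H − T_C) gives T_H − T_C = T_C/COP.
With T_C = 110.00 K, T_H = 110.00 × (1 + 1/0.601) = 293.03 K.

293.0 K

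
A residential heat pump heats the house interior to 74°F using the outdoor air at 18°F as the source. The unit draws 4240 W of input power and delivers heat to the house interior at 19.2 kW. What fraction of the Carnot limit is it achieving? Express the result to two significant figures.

Converting, Q̇_H = 19.20 kW = 19200 W, so COP_actual = Q̇_H/Ẇ = 19200/4240 = 4.528.
In absolute terms T_C = 265.37 K and T_H = 296.48 K, so ΔT = 31.11 K.
COP_Carnot = T_H/ΔT = 296.48/31.11 = 9.530.
η_II = COP_actual/COP_Carnot = 4.528/9.530 = 0.4752.

0.48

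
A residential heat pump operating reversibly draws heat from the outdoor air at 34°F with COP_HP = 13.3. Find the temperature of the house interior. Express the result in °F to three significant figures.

74.1 °F

COP_HP = T_H/(T_H − T_C) rearranges to T_H = COP·T_C/(COP − 1).
With T_C = 274.26 K, T_H = 13.3 × 274.26/12.30 = 296.56 K.
Converting, 296.56 K = 74.14°F.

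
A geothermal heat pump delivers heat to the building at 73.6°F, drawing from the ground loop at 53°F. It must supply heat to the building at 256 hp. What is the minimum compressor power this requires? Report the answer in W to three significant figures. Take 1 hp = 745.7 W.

7370 W

In absolute terms T_C = 284.82 K and T_H = 296.26 K, so ΔT = 11.44 K.
COP_Carnot = T_H/ΔT = 296.26/11.44 = 25.89.
Ẇ_min = Q̇/COP_Carnot = 256.0/25.89 = 9.889 hp = 7374 W.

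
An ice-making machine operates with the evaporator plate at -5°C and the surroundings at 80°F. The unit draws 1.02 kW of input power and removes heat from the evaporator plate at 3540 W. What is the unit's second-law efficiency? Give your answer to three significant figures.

0.410

Converting, Q̇_C = 3540 W = 3.540 kW, so COP_actual = Q̇_C/Ẇ = 3.540/1.020 = 3.471.
In absolute terms T_C = 268.15 K and T_H = 299.82 K, so ΔT = 31.67 K.
COP_Carnot = T_C/ΔT = 268.15/31.67 = 8.468.
η_II = COP_actual/COP_Carnot = 3.471/8.468 = 0.4099.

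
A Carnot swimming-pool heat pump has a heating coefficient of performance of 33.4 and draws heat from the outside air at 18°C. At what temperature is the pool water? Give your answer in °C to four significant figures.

26.99 °C

COP_HP = T_H/(T_H − T_C) rearranges to T_H = COP·T_C/(COP − 1).
With T_C = 291.15 K, T_H = 33.4 × 291.15/32.40 = 300.14 K.
Converting, 300.14 K = 26.99°C.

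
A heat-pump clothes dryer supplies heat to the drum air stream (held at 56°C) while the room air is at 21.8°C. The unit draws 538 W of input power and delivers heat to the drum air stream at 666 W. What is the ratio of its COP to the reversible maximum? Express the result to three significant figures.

0.129

COP_actual = Q̇_H/Ẇ = 666.0/538.0 = 1.238.
In absolute terms T_C = 294.95 K and T_H = 329.15 K, so ΔT = 34.20 K.
COP_Carnot = T_H/ΔT = 329.15/34.20 = 9.624.
η_II = COP_actual/COP_Carnot = 1.238/9.624 = 0.1286.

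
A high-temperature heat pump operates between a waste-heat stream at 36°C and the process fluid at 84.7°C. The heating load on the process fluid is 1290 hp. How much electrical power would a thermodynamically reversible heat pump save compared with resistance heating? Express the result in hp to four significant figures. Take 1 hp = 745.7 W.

1114 hp

In absolute terms T_C = 309.15 K and T_H = 357.85 K, so ΔT = 48.70 K.
COP_Carnot = T_H/ΔT = 357.85/48.70 = 7.348.
Resistance heating needs Ẇ_res = Q̇_H = 1290 hp; the reversible heat pump needs only Ẇ_hp = Q̇_H/COP = 175.6 hp.
Saving = 1290 − 175.6 = 1114 hp.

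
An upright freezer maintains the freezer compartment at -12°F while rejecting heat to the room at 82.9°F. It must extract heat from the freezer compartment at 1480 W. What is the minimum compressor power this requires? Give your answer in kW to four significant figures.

In absolute terms T_C = 248.71 K and T_H = 301.43 K, so ΔT = 52.72 K.
COP_Carnot = T_C/ΔT = 248.71/52.72 = 4.717.
Ẇ_min = Q̇/COP_Carnot = 1480/4.717 = 313.7 W = 0.3137 kW.

0.3137 kW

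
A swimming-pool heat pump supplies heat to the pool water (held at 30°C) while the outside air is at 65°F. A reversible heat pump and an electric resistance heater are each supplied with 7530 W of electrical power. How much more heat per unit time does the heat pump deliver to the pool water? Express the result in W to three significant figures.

In absolute terms T_C = 291.48 K and T_H = 303.15 K, so ΔT = 11.67 K.
COP_Carnot = T_H/ΔT = 303.15/11.67 = 25.98.
The heat pump delivers Q̇_H = COP × Ẇ = 195700 W; the resistance heater delivers Ẇ = 7530 W.
Extra = (COP − 1)·Ẇ = 188100 W.

188000 W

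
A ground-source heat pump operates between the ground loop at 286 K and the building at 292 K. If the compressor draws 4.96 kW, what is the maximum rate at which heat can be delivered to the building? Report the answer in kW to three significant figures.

The reservoir spacing is ΔT = 292 − 286 = 6.000 K.
COP_Carnot = T_H/ΔT = 292.00/6.000 = 48.67.
Q̇_max = COP_Carnot × Ẇ = 48.67 × 4.960 kW = 241.4 kW.

241 kW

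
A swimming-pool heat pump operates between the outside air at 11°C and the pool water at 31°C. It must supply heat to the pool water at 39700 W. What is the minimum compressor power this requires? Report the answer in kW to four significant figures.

In absolute terms T_C = 284.15 K and T_H = 304.15 K, so ΔT = 20.00 K.
COP_Carnot = T_H/ΔT = 304.15/20.00 = 15.21.
Ẇ_min = Q̇/COP_Carnot = 39700/15.21 = 2611 W = 2.611 kW.

2.611 kW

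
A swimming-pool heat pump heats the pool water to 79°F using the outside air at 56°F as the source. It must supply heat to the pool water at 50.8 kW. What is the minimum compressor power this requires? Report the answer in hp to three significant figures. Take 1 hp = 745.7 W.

2.91 hp

In absolute terms T_C = 286.48 K and T_H = 299.26 K, so ΔT = 12.78 K.
COP_Carnot = T_H/ΔT = 299.26/12.78 = 23.42.
Ẇ_min = Q̇/COP_Carnot = 50.80/23.42 = 2.169 kW = 2.909 hp.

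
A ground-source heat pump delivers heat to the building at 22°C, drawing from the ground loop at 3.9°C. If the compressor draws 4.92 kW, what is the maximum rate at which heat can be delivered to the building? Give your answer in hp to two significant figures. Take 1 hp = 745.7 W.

In absolute terms T_C = 277.05 K and T_H = 295.15 K, so ΔT = 18.10 K.
COP_Carnot = T_H/ΔT = 295.15/18.10 = 16.31.
Q̇_max = COP_Carnot × Ẇ = 16.31 × 4.920 kW = 80.23 kW = 107.6 hp.

110 hp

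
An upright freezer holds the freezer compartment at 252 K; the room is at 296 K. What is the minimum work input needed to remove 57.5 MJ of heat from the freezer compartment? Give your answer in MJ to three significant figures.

10.0 MJ

The reservoir spacing is ΔT = 296 − 252 = 44.00 K.
The reversible limit is COP_R = T_C/ΔT = 5.727, so W_min = Q_C/COP = Q_C·ΔT/T_C.
W_min = 57.50 × 44.00/252.00 = 10.04 MJ.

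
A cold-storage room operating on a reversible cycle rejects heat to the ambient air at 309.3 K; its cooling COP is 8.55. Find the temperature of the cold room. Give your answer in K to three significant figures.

For a Carnot refrigerator COP_R = T_C/(T_H − T_C), so T_C = COP·T_H/(1 + COP).
With T_H = 309.30 K, T_C = 8.55 × 309.30/9.550 = 276.91 K.

277 K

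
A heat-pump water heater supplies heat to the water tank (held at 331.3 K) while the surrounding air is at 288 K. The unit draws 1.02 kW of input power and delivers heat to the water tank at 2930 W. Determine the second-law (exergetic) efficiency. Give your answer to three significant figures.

Converting, Q̇_H = 2930 W = 2.930 kW, so COP_actual = Q̇_H/Ẇ = 2.930/1.020 = 2.873.
The reservoir spacing is ΔT = 331.3 − 288 = 43.30 K.
COP_Carnot = T_H/ΔT = 331.30/43.30 = 7.651.
η_II = COP_actual/COP_Carnot = 2.873/7.651 = 0.3754.

0.375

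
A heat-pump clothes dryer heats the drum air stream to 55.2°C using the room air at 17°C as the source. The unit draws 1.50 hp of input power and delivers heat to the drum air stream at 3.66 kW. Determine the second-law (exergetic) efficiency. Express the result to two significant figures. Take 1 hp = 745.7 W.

0.38

Converting, Q̇_H = 3.660 kW = 4.908 hp, so COP_actual = Q̇_H/Ẇ = 4.908/1.500 = 3.272.
In absolute terms T_C = 290.15 K and T_H = 328.35 K, so ΔT = 38.20 K.
COP_Carnot = T_H/ΔT = 328.35/38.20 = 8.596.
η_II = COP_actual/COP_Carnot = 3.272/8.596 = 0.3807.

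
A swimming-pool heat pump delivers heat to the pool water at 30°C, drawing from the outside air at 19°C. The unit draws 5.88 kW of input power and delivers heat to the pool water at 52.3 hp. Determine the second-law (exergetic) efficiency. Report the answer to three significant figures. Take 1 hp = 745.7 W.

0.241

Converting, Q̇_H = 52.30 hp = 39.00 kW, so COP_actual = Q̇_H/Ẇ = 39.00/5.880 = 6.633.
In absolute terms T_C = 292.15 K and T_H = 303.15 K, so ΔT = 11.00 K.
COP_Carnot = T_H/ΔT = 303.15/11.00 = 27.56.
η_II = COP_actual/COP_Carnot = 6.633/27.56 = 0.2407.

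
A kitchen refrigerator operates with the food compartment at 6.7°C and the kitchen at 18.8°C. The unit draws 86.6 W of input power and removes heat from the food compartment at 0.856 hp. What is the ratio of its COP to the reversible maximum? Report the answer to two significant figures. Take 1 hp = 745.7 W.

0.32

Converting, Q̇_C = 0.8560 hp = 638.3 W, so COP_actual = Q̇_C/Ẇ = 638.3/86.60 = 7.371.
In absolute terms T_C = 279.85 K and T_H = 291.95 K, so ΔT = 12.10 K.
COP_Carnot = T_C/ΔT = 279.85/12.10 = 23.13.
η_II = COP_actual/COP_Carnot = 7.371/23.13 = 0.3187.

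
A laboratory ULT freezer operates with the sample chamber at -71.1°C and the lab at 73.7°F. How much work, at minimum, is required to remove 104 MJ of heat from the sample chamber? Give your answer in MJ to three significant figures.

48.5 MJ

In absolute terms T_C = 202.05 K and T_H = 296.32 K, so ΔT = 94.27 K.
The reversible limit is COP_R = T_C/ΔT = 2.143, so W_min = Q_C/COP = Q_C·ΔT/T_C.
W_min = 104.0 × 94.27/202.05 = 48.52 MJ.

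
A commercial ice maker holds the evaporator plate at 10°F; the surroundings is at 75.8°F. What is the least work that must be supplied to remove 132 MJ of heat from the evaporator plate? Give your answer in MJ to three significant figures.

18.5 MJ

In absolute terms T_C = 260.93 K and T_H = 297.48 K, so ΔT = 36.56 K.
The reversible limit is COP_R = T_C/ΔT = 7.138, so W_min = Q_C/COP = Q_C·ΔT/T_C.
W_min = 132.0 × 36.56/260.93 = 18.49 MJ.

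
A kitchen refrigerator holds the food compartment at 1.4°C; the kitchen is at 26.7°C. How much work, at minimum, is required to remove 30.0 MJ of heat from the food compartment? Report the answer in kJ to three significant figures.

In absolute terms T_C = 274.55 K and T_H = 299.85 K, so ΔT = 25.30 K.
The reversible limit is COP_R = T_C/ΔT = 10.85, so W_min = Q_C/COP = Q_C·ΔT/T_C.
W_min = 30.00 × 25.30/274.55 = 2.765 MJ = 2765 kJ.

2760 kJ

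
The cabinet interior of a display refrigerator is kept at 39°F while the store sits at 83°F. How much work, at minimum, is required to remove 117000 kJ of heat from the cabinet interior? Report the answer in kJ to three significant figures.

10300 kJ

In absolute terms T_C = 277.04 K and T_H = 301.48 K, so ΔT = 24.44 K.
The reversible limit is COP_R = T_C/ΔT = 11.33, so W_min = Q_C/COP = Q_C·ΔT/T_C.
W_min = 117000 × 24.44/277.04 = 10320 kJ.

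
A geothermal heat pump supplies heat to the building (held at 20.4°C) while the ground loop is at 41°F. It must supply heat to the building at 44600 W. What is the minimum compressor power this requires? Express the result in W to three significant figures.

2340 W

In absolute terms T_C = 278.15 K and T_H = 293.55 K, so ΔT = 15.40 K.
COP_Carnot = T_H/ΔT = 293.55/15.40 = 19.06.
Ẇ_min = Q̇/COP_Carnot = 44600/19.06 = 2340 W.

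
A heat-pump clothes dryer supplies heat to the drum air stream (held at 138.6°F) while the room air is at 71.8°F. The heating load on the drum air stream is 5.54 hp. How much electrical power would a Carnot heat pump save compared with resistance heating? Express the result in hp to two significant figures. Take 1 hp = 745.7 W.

In absolute terms T_C = 295.26 K and T_H = 332.37 K, so ΔT = 37.11 K.
COP_Carnot = T_H/ΔT = 332.37/37.11 = 8.956.
Resistance heating needs Ẇ_res = Q̇_H = 5.540 hp; the reversible heat pump needs only Ẇ_hp = Q̇_H/COP = 0.6186 hp.
Saving = 5.540 − 0.6186 = 4.921 hp.

4.9 hp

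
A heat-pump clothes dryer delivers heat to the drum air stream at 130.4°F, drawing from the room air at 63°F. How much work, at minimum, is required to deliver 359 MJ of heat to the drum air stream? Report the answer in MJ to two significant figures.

41 MJ

In absolute terms T_C = 290.37 K and T_H = 327.82 K, so ΔT = 37.44 K.
The reversible limit is COP_HP = T_H/ΔT = 8.755, so W_min = Q_H/COP = Q_H·ΔT/T_H.
W_min = 359.0 × 37.44/327.82 = 41.01 MJ.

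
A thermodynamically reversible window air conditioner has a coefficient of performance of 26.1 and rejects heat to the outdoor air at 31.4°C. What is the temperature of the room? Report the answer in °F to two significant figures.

For a Carnot refrigerator COP_R = T_C/(T_H − T_C), so T_C = COP·T_H/(1 + COP).
With T_H = 304.55 K, T_C = 26.1 × 304.55/27.10 = 293.31 K.
Converting, 293.31 K = 68.29°F.

68 °F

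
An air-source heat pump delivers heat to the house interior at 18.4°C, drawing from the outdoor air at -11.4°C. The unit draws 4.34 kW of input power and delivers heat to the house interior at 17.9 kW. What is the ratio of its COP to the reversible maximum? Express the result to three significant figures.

COP_actual = Q̇_H/Ẇ = 17.90/4.340 = 4.124.
In absolute terms T_C = 261.75 K and T_H = 291.55 K, so ΔT = 29.80 K.
COP_Carnot = T_H/ΔT = 291.55/29.80 = 9.784.
η_II = COP_actual/COP_Carnot = 4.124/9.784 = 0.4216.

0.422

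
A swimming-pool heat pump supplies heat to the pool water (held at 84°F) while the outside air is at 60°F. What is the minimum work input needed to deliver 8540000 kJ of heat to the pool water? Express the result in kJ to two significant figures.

In absolute terms T_C = 288.71 K and T_H = 302.04 K, so ΔT = 13.33 K.
The reversible limit is COP_HP = T_H/ΔT = 22.65, so W_min = Q_H/COP = Q_H·ΔT/T_H.
W_min = 8540000 × 13.33/302.04 = 377000 kJ.

380000 kJ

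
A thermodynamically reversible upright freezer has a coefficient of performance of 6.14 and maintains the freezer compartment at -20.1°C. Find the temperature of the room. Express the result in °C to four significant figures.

21.11 °C

COP_R = T_C/(T_H − T_C) gives T_H − T_C = T_C/COP.
With T_C = 253.05 K, T_H = 253.05 × (1 + 1/6.14) = 294.26 K.
Converting, 294.26 K = 21.11°C.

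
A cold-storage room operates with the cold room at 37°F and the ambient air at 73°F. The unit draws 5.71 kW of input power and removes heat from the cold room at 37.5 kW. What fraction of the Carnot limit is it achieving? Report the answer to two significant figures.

COP_actual = Q̇_C/Ẇ = 37.50/5.710 = 6.567.
In absolute terms T_C = 275.93 K and T_H = 295.93 K, so ΔT = 20.00 K.
COP_Carnot = T_C/ΔT = 275.93/20.00 = 13.80.
η_II = COP_actual/COP_Carnot = 6.567/13.80 = 0.4760.

0.48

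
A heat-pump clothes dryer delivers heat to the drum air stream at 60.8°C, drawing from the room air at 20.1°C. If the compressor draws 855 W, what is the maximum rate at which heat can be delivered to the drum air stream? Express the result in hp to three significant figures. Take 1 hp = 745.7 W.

9.41 hp

In absolute terms T_C = 293.25 K and T_H = 333.95 K, so ΔT = 40.70 K.
COP_Carnot = T_H/ΔT = 333.95/40.70 = 8.205.
Q̇_max = COP_Carnot × Ẇ = 8.205 × 855.0 W = 7015 W = 9.408 hp.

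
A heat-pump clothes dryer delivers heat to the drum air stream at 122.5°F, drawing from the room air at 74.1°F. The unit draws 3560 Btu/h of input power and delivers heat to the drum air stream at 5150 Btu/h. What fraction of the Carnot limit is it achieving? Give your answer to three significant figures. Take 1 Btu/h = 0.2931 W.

0.120

COP_actual = Q̇_H/Ẇ = 5150/3560 = 1.447.
In absolute terms T_C = 296.54 K and T_H = 323.43 K, so ΔT = 26.89 K.
COP_Carnot = T_H/ΔT = 323.43/26.89 = 12.03.
η_II = COP_actual/COP_Carnot = 1.447/12.03 = 0.1203.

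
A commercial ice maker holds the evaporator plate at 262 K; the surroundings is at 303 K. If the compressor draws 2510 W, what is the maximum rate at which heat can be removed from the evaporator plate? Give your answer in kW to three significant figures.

The reservoir spacing is ΔT = 303 − 262 = 41.00 K.
COP_Carnot = T_C/ΔT = 262.00/41.00 = 6.390.
Q̇_max = COP_Carnot × Ẇ = 6.390 × 2510 W = 16040 W = 16.04 kW.

16.0 kW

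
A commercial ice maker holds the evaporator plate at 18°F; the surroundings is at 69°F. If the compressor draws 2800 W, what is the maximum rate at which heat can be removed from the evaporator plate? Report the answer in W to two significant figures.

In absolute terms T_C = 265.37 K and T_H = 293.71 K, so ΔT = 28.33 K.
COP_Carnot = T_C/ΔT = 265.37/28.33 = 9.366.
Q̇_max = COP_Carnot × Ẇ = 9.366 × 2800 W = 26230 W.

26000 W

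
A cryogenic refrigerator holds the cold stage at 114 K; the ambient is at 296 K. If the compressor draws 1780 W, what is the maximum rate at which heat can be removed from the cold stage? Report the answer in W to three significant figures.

The reservoir spacing is ΔT = 296 − 114 = 182.0 K.
COP_Carnot = T_C/ΔT = 114.00/182.0 = 0.6264.
Q̇_max = COP_Carnot × Ẇ = 0.6264 × 1780 W = 1115 W.

1110 W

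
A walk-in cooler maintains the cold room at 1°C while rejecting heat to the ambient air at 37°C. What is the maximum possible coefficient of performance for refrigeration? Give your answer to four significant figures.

In absolute terms T_C = 274.15 K and T_H = 310.15 K, so ΔT = 36.00 K.
For a reversible cycle, COP_Carnot = T_C/ΔT = 274.15/36.00 = 7.615.

7.615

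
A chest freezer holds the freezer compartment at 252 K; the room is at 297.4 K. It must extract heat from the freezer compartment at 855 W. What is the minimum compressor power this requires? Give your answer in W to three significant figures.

154 W

The reservoir spacing is ΔT = 297.4 − 252 = 45.40 K.
COP_Carnot = T_C/ΔT = 252.00/45.40 = 5.551.
Ẇ_min = Q̇/COP_Carnot = 855.0/5.551 = 154.0 W.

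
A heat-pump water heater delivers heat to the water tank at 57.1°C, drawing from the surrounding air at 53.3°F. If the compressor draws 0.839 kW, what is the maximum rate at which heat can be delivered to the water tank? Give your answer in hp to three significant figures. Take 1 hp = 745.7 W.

8.21 hp

In absolute terms T_C = 284.98 K and T_H = 330.25 K, so ΔT = 45.27 K.
COP_Carnot = T_H/ΔT = 330.25/45.27 = 7.296.
Q̇_max = COP_Carnot × Ẇ = 7.296 × 0.8390 kW = 6.121 kW = 8.208 hp.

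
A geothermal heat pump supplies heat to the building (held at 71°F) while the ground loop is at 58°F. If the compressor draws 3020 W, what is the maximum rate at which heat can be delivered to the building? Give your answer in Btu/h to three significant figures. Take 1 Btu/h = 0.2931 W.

In absolute terms T_C = 287.59 K and T_H = 294.82 K, so ΔT = 7.222 K.
COP_Carnot = T_H/ΔT = 294.82/7.222 = 40.82.
Q̇_max = COP_Carnot × Ẇ = 40.82 × 3020 W = 123300 W = 420600 Btu/h.

421000 Btu/h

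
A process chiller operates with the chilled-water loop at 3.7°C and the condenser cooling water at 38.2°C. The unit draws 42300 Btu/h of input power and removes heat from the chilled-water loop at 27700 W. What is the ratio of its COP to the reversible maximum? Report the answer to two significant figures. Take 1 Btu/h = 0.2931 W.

Converting, Q̇_C = 27700 W = 94510 Btu/h, so COP_actual = Q̇_C/Ẇ = 94510/42300 = 2.234.
In absolute terms T_C = 276.85 K and T_H = 311.35 K, so ΔT = 34.50 K.
COP_Carnot = T_C/ΔT = 276.85/34.50 = 8.025.
η_II = COP_actual/COP_Carnot = 2.234/8.025 = 0.2784.

0.28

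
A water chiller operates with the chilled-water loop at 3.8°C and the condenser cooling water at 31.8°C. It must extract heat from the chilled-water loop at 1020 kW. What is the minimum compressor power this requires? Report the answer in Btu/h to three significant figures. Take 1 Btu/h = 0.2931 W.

In absolute terms T_C = 276.95 K and T_H = 304.95 K, so ΔT = 28.00 K.
COP_Carnot = T_C/ΔT = 276.95/28.00 = 9.891.
Ẇ_min = Q̇/COP_Carnot = 1020/9.891 = 103.1 kW = 351800 Btu/h.

352000 Btu/h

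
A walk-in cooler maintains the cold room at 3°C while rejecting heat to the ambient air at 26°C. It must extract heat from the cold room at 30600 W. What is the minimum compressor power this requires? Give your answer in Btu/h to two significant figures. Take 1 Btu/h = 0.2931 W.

In absolute terms T_C = 276.15 K and T_H = 299.15 K, so ΔT = 23.00 K.
COP_Carnot = T_C/ΔT = 276.15/23.00 = 12.01.
Ẇ_min = Q̇/COP_Carnot = 30600/12.01 = 2549 W = 8695 Btu/h.

8700 Btu/h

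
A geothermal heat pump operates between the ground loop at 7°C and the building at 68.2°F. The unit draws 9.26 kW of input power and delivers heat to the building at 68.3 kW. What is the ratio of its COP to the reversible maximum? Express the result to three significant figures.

COP_actual = Q̇_H/Ẇ = 68.30/9.260 = 7.376.
In absolute terms T_C = 280.15 K and T_H = 293.26 K, so ΔT = 13.11 K.
COP_Carnot = T_H/ΔT = 293.26/13.11 = 22.37.
η_II = COP_actual/COP_Carnot = 7.376/22.37 = 0.3298.

0.330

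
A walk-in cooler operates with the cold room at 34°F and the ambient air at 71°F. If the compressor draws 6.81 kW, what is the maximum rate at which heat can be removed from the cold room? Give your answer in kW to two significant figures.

91 kW

In absolute terms T_C = 274.26 K and T_H = 294.82 K, so ΔT = 20.56 K.
COP_Carnot = T_C/ΔT = 274.26/20.56 = 13.34.
Q̇_max = COP_Carnot × Ẇ = 13.34 × 6.810 kW = 90.86 kW.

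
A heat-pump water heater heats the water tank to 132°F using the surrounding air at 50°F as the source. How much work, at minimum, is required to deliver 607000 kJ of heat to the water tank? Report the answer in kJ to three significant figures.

In absolute terms T_C = 283.15 K and T_H = 328.71 K, so ΔT = 45.56 K.
The reversible limit is COP_HP = T_H/ΔT = 7.215, so W_min = Q_H/COP = Q_H·ΔT/T_H.
W_min = 607000 × 45.56/328.71 = 84120 kJ.

84100 kJ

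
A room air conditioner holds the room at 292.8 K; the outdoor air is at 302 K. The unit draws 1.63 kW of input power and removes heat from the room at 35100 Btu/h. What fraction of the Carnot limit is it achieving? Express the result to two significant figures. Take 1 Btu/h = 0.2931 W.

0.20

Converting, Q̇_C = 35100 Btu/h = 10.29 kW, so COP_actual = Q̇_C/Ẇ = 10.29/1.630 = 6.312.
The reservoir spacing is ΔT = 302 − 292.8 = 9.200 K.
COP_Carnot = T_C/ΔT = 292.80/9.200 = 31.83.
η_II = COP_actual/COP_Carnot = 6.312/31.83 = 0.1983.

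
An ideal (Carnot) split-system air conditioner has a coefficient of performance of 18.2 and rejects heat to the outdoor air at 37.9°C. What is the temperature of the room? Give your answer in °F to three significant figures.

71.1 °F

For a Carnot refrigerator COP_R = T_C/(T_H − T_C), so T_C = COP·T_H/(1 + COP).
With T_H = 311.05 K, T_C = 18.2 × 311.05/19.20 = 294.85 K.
Converting, 294.85 K = 71.06°F.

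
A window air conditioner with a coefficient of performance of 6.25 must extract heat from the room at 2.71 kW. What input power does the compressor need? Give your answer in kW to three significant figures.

0.434 kW

Ẇ = Q̇_C/COP = 2.710/6.25 = 0.4336 kW.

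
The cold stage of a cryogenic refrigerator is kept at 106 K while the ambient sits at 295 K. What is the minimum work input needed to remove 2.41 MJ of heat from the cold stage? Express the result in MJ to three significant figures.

4.30 MJ

The reservoir spacing is ΔT = 295 − 106 = 189.0 K.
The reversible limit is COP_R = T_C/ΔT = 0.5608, so W_min = Q_C/COP = Q_C·ΔT/T_C.
W_min = 2.410 × 189.0/106.00 = 4.297 MJ.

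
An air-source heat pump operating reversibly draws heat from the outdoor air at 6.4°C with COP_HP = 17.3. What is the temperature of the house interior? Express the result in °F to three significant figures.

74.4 °F

COP_HP = T_H/(T_H − T_C) rearranges to T_H = COP·T_C/(COP − 1).
With T_C = 279.55 K, T_H = 17.3 × 279.55/16.30 = 296.70 K.
Converting, 296.70 K = 74.39°F.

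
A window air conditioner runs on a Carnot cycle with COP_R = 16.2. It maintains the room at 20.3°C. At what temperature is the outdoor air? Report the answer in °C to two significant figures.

COP_R = T_C/(T_H − T_C) gives T_H − T_C = T_C/COP.
With T_C = 293.45 K, T_H = 293.45 × (1 + 1/16.2) = 311.56 K.
Converting, 311.56 K = 38.41°C.

38 °C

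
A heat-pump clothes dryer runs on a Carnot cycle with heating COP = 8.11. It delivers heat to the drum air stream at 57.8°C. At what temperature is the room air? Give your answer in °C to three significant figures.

COP_HP = T_H/(T_H − T_C) gives T_H − T_C = T_H/COP.
With T_H = 330.95 K, T_C = 330.95 × (1 − 1/8.11) = 290.14 K.
Converting, 290.14 K = 16.99°C.

17.0 °C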